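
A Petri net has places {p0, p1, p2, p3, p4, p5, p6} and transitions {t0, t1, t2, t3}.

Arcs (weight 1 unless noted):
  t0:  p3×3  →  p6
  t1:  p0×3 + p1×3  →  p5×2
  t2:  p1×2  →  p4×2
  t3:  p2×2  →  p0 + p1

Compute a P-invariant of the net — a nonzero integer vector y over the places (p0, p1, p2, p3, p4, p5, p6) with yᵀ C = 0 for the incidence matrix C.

y = (p0:1, p1:-1, p2:0, p3:0, p4:-1, p5:0, p6:0)

Incidence matrix C (rows=places, cols=transitions):
       t0   t1   t2   t3
   p0   0   -3    0    1
   p1   0   -3   -2    1
   p2   0    0    0   -2
   p3  -3    0    0    0
   p4   0    0    2    0
   p5   0    2    0    0
   p6   1    0    0    0

Candidate y = [1, -1, 0, 0, -1, 0, 0]; check y·C column-wise:
  col t0: 1·0 + -1·0 + 0·-3 + -1·0 + 0·1 = 0
  col t1: 1·-3 + -1·-3 + -1·0 + 0·2 = 0
  col t2: 1·0 + -1·-2 + -1·2 = 0
  col t3: 1·1 + -1·1 + 0·-2 + -1·0 = 0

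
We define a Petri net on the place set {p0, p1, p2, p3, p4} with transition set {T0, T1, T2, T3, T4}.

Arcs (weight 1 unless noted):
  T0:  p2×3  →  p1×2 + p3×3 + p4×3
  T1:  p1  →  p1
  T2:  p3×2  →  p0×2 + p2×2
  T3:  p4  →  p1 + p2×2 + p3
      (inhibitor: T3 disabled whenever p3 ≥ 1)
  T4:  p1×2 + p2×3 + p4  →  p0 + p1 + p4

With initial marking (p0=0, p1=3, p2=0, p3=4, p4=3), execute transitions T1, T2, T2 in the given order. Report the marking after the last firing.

step 1: fire T1:  (p0=0, p1=3, p2=0, p3=4, p4=3) → (p0=0, p1=3, p2=0, p3=4, p4=3)
step 2: fire T2:  (p0=0, p1=3, p2=0, p3=4, p4=3) → (p0=2, p1=3, p2=2, p3=2, p4=3)
step 3: fire T2:  (p0=2, p1=3, p2=2, p3=2, p4=3) → (p0=4, p1=3, p2=4, p3=0, p4=3)

(p0=4, p1=3, p2=4, p3=0, p4=3)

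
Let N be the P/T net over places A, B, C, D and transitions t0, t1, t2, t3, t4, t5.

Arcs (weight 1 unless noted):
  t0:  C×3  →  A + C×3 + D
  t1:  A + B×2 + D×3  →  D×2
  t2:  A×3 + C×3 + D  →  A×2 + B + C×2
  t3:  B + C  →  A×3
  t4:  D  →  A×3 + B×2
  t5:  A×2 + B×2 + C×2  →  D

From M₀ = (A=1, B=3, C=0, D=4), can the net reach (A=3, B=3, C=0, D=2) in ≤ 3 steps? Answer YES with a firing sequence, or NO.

YES — reachable via ⟨t1, t4⟩ (2 firings)

step 1: fire t1:  (A=1, B=3, C=0, D=4) → (A=0, B=1, C=0, D=3)
step 2: fire t4:  (A=0, B=1, C=0, D=3) → (A=3, B=3, C=0, D=2)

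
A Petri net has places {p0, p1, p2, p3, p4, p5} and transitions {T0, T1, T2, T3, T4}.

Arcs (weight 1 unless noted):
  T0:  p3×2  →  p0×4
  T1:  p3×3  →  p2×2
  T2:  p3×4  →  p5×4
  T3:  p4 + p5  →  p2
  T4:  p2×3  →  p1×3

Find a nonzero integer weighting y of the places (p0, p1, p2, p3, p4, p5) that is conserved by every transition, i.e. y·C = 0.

y = (p0:1, p1:3, p2:3, p3:2, p4:1, p5:2)

Incidence matrix C (rows=places, cols=transitions):
       T0   T1   T2   T3   T4
   p0   4    0    0    0    0
   p1   0    0    0    0    3
   p2   0    2    0    1   -3
   p3  -2   -3   -4    0    0
   p4   0    0    0   -1    0
   p5   0    0    4   -1    0

Candidate y = [1, 3, 3, 2, 1, 2]; check y·C column-wise:
  col T0: 1·4 + 3·0 + 3·0 + 2·-2 + 1·0 + 2·0 = 0
  col T1: 1·0 + 3·0 + 3·2 + 2·-3 + 1·0 + 2·0 = 0
  col T2: 1·0 + 3·0 + 3·0 + 2·-4 + 1·0 + 2·4 = 0
  col T3: 1·0 + 3·0 + 3·1 + 2·0 + 1·-1 + 2·-1 = 0
  col T4: 1·0 + 3·3 + 3·-3 + 2·0 + 1·0 + 2·0 = 0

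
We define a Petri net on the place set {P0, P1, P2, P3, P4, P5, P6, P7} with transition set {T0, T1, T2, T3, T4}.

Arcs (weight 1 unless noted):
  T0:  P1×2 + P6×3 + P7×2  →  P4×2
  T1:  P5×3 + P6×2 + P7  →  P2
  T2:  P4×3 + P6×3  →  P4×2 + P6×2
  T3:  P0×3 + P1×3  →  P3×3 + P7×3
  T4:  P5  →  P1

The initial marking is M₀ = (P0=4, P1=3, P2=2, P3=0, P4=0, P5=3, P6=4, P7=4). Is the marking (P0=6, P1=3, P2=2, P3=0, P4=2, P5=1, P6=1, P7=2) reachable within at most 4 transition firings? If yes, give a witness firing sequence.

NO — not reachable within 4 firings

depth 0: 1 marking
depth 1: 5 markings reached so far
depth 2: 9 markings reached so far
depth 3: 12 markings reached so far
depth 4: 15 markings reached so far
target is not among the 15 markings reachable within 4 steps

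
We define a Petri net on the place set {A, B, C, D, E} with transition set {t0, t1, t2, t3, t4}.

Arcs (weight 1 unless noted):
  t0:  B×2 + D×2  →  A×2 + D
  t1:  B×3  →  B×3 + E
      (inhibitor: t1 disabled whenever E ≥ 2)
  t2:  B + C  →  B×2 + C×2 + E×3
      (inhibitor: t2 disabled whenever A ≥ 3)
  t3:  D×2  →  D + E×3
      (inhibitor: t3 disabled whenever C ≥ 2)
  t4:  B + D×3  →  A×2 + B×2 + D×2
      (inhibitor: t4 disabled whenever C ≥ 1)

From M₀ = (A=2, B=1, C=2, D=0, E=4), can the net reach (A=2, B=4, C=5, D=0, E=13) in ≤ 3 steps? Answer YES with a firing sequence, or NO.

step 1: fire t2:  (A=2, B=1, C=2, D=0, E=4) → (A=2, B=2, C=3, D=0, E=7)
step 2: fire t2:  (A=2, B=2, C=3, D=0, E=7) → (A=2, B=3, C=4, D=0, E=10)
step 3: fire t2:  (A=2, B=3, C=4, D=0, E=10) → (A=2, B=4, C=5, D=0, E=13)

YES — reachable via ⟨t2, t2, t2⟩ (3 firings)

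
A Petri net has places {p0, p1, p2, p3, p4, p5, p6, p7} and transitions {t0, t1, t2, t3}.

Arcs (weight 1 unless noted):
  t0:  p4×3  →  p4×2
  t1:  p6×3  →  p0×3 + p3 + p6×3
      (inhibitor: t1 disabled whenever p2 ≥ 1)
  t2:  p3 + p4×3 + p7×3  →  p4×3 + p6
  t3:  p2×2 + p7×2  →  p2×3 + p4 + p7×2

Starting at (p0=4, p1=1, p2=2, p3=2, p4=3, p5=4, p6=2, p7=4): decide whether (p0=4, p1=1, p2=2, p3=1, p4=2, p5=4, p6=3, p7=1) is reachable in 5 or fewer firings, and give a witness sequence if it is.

YES — reachable via ⟨t2, t0⟩ (2 firings)

step 1: fire t2:  (p0=4, p1=1, p2=2, p3=2, p4=3, p5=4, p6=2, p7=4) → (p0=4, p1=1, p2=2, p3=1, p4=3, p5=4, p6=3, p7=1)
step 2: fire t0:  (p0=4, p1=1, p2=2, p3=1, p4=3, p5=4, p6=3, p7=1) → (p0=4, p1=1, p2=2, p3=1, p4=2, p5=4, p6=3, p7=1)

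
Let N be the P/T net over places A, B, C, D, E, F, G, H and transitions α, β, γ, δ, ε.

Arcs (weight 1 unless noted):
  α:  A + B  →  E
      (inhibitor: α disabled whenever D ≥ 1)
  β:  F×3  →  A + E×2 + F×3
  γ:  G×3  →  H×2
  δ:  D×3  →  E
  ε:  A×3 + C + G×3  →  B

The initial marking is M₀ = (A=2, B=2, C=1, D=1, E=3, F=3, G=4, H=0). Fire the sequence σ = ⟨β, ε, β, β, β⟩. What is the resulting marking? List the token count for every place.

step 1: fire β:  (A=2, B=2, C=1, D=1, E=3, F=3, G=4, H=0) → (A=3, B=2, C=1, D=1, E=5, F=3, G=4, H=0)
step 2: fire ε:  (A=3, B=2, C=1, D=1, E=5, F=3, G=4, H=0) → (A=0, B=3, C=0, D=1, E=5, F=3, G=1, H=0)
step 3: fire β:  (A=0, B=3, C=0, D=1, E=5, F=3, G=1, H=0) → (A=1, B=3, C=0, D=1, E=7, F=3, G=1, H=0)
step 4: fire β:  (A=1, B=3, C=0, D=1, E=7, F=3, G=1, H=0) → (A=2, B=3, C=0, D=1, E=9, F=3, G=1, H=0)
step 5: fire β:  (A=2, B=3, C=0, D=1, E=9, F=3, G=1, H=0) → (A=3, B=3, C=0, D=1, E=11, F=3, G=1, H=0)

(A=3, B=3, C=0, D=1, E=11, F=3, G=1, H=0)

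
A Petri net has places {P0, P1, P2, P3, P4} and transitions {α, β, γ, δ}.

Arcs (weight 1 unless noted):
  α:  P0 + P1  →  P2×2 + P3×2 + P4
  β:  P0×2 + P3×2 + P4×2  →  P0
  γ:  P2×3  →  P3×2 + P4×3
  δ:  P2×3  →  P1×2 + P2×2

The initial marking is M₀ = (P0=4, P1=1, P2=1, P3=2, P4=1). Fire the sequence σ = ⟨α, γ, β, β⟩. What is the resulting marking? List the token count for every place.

step 1: fire α:  (P0=4, P1=1, P2=1, P3=2, P4=1) → (P0=3, P1=0, P2=3, P3=4, P4=2)
step 2: fire γ:  (P0=3, P1=0, P2=3, P3=4, P4=2) → (P0=3, P1=0, P2=0, P3=6, P4=5)
step 3: fire β:  (P0=3, P1=0, P2=0, P3=6, P4=5) → (P0=2, P1=0, P2=0, P3=4, P4=3)
step 4: fire β:  (P0=2, P1=0, P2=0, P3=4, P4=3) → (P0=1, P1=0, P2=0, P3=2, P4=1)

(P0=1, P1=0, P2=0, P3=2, P4=1)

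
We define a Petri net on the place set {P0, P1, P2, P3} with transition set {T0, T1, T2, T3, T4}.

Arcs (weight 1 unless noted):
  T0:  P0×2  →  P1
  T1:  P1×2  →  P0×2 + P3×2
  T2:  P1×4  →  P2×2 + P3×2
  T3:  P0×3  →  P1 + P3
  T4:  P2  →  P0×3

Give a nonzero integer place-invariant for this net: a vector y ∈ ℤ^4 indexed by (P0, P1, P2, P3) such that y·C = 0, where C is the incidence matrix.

Incidence matrix C (rows=places, cols=transitions):
       T0   T1   T2   T3   T4
   P0  -2    2    0   -3    3
   P1   1   -2   -4    1    0
   P2   0    0    2    0   -1
   P3   0    2    2    1    0

Candidate y = [1, 2, 3, 1]; check y·C column-wise:
  col T0: 1·-2 + 2·1 + 3·0 + 1·0 = 0
  col T1: 1·2 + 2·-2 + 3·0 + 1·2 = 0
  col T2: 1·0 + 2·-4 + 3·2 + 1·2 = 0
  col T3: 1·-3 + 2·1 + 3·0 + 1·1 = 0
  col T4: 1·3 + 2·0 + 3·-1 + 1·0 = 0

y = (P0:1, P1:2, P2:3, P3:1)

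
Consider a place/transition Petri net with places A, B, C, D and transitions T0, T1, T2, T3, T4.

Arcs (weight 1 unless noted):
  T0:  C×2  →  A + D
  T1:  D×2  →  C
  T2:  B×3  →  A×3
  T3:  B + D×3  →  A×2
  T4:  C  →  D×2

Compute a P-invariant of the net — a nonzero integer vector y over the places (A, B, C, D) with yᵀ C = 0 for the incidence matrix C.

y = (A:3, B:3, C:2, D:1)

Incidence matrix C (rows=places, cols=transitions):
       T0   T1   T2   T3   T4
    A   1    0    3    2    0
    B   0    0   -3   -1    0
    C  -2    1    0    0   -1
    D   1   -2    0   -3    2

Candidate y = [3, 3, 2, 1]; check y·C column-wise:
  col T0: 3·1 + 3·0 + 2·-2 + 1·1 = 0
  col T1: 3·0 + 3·0 + 2·1 + 1·-2 = 0
  col T2: 3·3 + 3·-3 + 2·0 + 1·0 = 0
  col T3: 3·2 + 3·-1 + 2·0 + 1·-3 = 0
  col T4: 3·0 + 3·0 + 2·-1 + 1·2 = 0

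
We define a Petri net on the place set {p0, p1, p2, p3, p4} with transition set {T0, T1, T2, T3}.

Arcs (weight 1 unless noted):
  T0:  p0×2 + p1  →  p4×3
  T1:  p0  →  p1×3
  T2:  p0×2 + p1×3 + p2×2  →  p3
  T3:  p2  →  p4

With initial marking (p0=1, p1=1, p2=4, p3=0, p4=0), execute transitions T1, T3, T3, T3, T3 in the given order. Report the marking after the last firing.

step 1: fire T1:  (p0=1, p1=1, p2=4, p3=0, p4=0) → (p0=0, p1=4, p2=4, p3=0, p4=0)
step 2: fire T3:  (p0=0, p1=4, p2=4, p3=0, p4=0) → (p0=0, p1=4, p2=3, p3=0, p4=1)
step 3: fire T3:  (p0=0, p1=4, p2=3, p3=0, p4=1) → (p0=0, p1=4, p2=2, p3=0, p4=2)
step 4: fire T3:  (p0=0, p1=4, p2=2, p3=0, p4=2) → (p0=0, p1=4, p2=1, p3=0, p4=3)
step 5: fire T3:  (p0=0, p1=4, p2=1, p3=0, p4=3) → (p0=0, p1=4, p2=0, p3=0, p4=4)

(p0=0, p1=4, p2=0, p3=0, p4=4)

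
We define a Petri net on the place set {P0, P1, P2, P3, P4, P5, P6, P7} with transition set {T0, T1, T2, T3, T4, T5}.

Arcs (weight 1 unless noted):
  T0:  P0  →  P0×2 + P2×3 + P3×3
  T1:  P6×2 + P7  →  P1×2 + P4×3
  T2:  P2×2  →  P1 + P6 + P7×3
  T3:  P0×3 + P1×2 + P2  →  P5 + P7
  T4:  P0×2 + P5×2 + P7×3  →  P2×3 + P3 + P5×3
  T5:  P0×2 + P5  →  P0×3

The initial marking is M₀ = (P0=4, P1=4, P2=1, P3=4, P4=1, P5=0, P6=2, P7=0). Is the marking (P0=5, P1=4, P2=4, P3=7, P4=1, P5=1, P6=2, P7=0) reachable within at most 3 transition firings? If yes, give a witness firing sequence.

depth 0: 1 marking
depth 1: 3 markings reached so far
depth 2: 7 markings reached so far
depth 3: 15 markings reached so far
target is not among the 15 markings reachable within 3 steps

NO — not reachable within 3 firings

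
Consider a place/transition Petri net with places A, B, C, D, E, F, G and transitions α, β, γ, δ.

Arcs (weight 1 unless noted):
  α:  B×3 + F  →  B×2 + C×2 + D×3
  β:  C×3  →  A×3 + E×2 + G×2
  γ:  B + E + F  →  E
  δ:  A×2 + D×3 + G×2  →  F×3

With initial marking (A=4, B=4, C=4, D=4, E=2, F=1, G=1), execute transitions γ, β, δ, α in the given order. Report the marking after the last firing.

step 1: fire γ:  (A=4, B=4, C=4, D=4, E=2, F=1, G=1) → (A=4, B=3, C=4, D=4, E=2, F=0, G=1)
step 2: fire β:  (A=4, B=3, C=4, D=4, E=2, F=0, G=1) → (A=7, B=3, C=1, D=4, E=4, F=0, G=3)
step 3: fire δ:  (A=7, B=3, C=1, D=4, E=4, F=0, G=3) → (A=5, B=3, C=1, D=1, E=4, F=3, G=1)
step 4: fire α:  (A=5, B=3, C=1, D=1, E=4, F=3, G=1) → (A=5, B=2, C=3, D=4, E=4, F=2, G=1)

(A=5, B=2, C=3, D=4, E=4, F=2, G=1)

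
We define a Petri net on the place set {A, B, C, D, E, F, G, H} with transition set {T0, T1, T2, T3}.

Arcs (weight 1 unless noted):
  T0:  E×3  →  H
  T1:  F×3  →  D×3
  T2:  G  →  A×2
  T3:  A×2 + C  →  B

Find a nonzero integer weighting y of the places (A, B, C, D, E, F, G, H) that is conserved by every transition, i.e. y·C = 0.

y = (A:0, B:1, C:1, D:0, E:0, F:0, G:0, H:0)

Incidence matrix C (rows=places, cols=transitions):
       T0   T1   T2   T3
    A   0    0    2   -2
    B   0    0    0    1
    C   0    0    0   -1
    D   0    3    0    0
    E  -3    0    0    0
    F   0   -3    0    0
    G   0    0   -1    0
    H   1    0    0    0

Candidate y = [0, 1, 1, 0, 0, 0, 0, 0]; check y·C column-wise:
  col T0: 1·0 + 1·0 + 0·-3 + 0·1 = 0
  col T1: 1·0 + 1·0 + 0·3 + 0·-3 = 0
  col T2: 0·2 + 1·0 + 1·0 + 0·-1 = 0
  col T3: 0·-2 + 1·1 + 1·-1 = 0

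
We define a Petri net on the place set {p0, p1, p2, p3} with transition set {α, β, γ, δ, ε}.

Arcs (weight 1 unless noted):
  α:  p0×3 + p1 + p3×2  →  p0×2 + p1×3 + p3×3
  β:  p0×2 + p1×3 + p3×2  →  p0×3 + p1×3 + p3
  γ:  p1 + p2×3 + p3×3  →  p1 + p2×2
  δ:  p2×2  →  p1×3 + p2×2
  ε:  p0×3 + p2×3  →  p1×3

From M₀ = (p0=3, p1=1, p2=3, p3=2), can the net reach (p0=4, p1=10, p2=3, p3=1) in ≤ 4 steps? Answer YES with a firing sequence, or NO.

YES — reachable via ⟨δ, β, δ, δ⟩ (4 firings)

step 1: fire δ:  (p0=3, p1=1, p2=3, p3=2) → (p0=3, p1=4, p2=3, p3=2)
step 2: fire β:  (p0=3, p1=4, p2=3, p3=2) → (p0=4, p1=4, p2=3, p3=1)
step 3: fire δ:  (p0=4, p1=4, p2=3, p3=1) → (p0=4, p1=7, p2=3, p3=1)
step 4: fire δ:  (p0=4, p1=7, p2=3, p3=1) → (p0=4, p1=10, p2=3, p3=1)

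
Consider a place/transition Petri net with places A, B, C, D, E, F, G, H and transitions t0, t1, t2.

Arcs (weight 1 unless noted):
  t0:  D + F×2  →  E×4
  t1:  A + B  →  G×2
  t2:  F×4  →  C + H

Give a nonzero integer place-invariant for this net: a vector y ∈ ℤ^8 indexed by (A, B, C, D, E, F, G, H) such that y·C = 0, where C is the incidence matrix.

Incidence matrix C (rows=places, cols=transitions):
       t0   t1   t2
    A   0   -1    0
    B   0   -1    0
    C   0    0    1
    D  -1    0    0
    E   4    0    0
    F  -2    0   -4
    G   0    2    0
    H   0    0    1

Candidate y = [1, -1, 0, 0, 0, 0, 0, 0]; check y·C column-wise:
  col t0: 1·0 + -1·0 + 0·-1 + 0·4 + 0·-2 = 0
  col t1: 1·-1 + -1·-1 + 0·2 = 0
  col t2: 1·0 + -1·0 + 0·1 + 0·-4 + 0·1 = 0

y = (A:1, B:-1, C:0, D:0, E:0, F:0, G:0, H:0)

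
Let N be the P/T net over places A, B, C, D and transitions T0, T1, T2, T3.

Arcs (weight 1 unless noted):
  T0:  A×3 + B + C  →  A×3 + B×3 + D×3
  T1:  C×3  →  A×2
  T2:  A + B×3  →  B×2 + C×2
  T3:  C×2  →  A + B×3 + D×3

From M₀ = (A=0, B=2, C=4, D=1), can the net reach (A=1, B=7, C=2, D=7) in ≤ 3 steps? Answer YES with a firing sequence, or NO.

step 1: fire T3:  (A=0, B=2, C=4, D=1) → (A=1, B=5, C=2, D=4)
step 2: fire T2:  (A=1, B=5, C=2, D=4) → (A=0, B=4, C=4, D=4)
step 3: fire T3:  (A=0, B=4, C=4, D=4) → (A=1, B=7, C=2, D=7)

YES — reachable via ⟨T3, T2, T3⟩ (3 firings)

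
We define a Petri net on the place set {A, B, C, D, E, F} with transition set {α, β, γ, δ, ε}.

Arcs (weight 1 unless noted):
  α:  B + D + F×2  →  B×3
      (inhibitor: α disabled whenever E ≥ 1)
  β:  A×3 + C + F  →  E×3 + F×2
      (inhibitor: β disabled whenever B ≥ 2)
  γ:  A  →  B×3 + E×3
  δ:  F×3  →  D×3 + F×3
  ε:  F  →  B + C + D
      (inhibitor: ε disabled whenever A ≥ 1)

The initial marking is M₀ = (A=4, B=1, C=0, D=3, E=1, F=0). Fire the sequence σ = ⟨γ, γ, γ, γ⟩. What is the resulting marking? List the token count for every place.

(A=0, B=13, C=0, D=3, E=13, F=0)

step 1: fire γ:  (A=4, B=1, C=0, D=3, E=1, F=0) → (A=3, B=4, C=0, D=3, E=4, F=0)
step 2: fire γ:  (A=3, B=4, C=0, D=3, E=4, F=0) → (A=2, B=7, C=0, D=3, E=7, F=0)
step 3: fire γ:  (A=2, B=7, C=0, D=3, E=7, F=0) → (A=1, B=10, C=0, D=3, E=10, F=0)
step 4: fire γ:  (A=1, B=10, C=0, D=3, E=10, F=0) → (A=0, B=13, C=0, D=3, E=13, F=0)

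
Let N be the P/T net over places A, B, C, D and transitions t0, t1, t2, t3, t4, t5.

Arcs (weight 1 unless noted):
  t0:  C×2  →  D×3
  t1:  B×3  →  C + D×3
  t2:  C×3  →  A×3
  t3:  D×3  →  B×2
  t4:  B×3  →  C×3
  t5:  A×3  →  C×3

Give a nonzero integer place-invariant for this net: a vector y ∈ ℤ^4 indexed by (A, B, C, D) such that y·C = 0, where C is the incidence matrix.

Incidence matrix C (rows=places, cols=transitions):
       t0   t1   t2   t3   t4   t5
    A   0    0    3    0    0   -3
    B   0   -3    0    2   -3    0
    C  -2    1   -3    0    3    3
    D   3    3    0   -3    0    0

Candidate y = [3, 3, 3, 2]; check y·C column-wise:
  col t0: 3·0 + 3·0 + 3·-2 + 2·3 = 0
  col t1: 3·0 + 3·-3 + 3·1 + 2·3 = 0
  col t2: 3·3 + 3·0 + 3·-3 + 2·0 = 0
  col t3: 3·0 + 3·2 + 3·0 + 2·-3 = 0
  col t4: 3·0 + 3·-3 + 3·3 + 2·0 = 0
  col t5: 3·-3 + 3·0 + 3·3 + 2·0 = 0

y = (A:3, B:3, C:3, D:2)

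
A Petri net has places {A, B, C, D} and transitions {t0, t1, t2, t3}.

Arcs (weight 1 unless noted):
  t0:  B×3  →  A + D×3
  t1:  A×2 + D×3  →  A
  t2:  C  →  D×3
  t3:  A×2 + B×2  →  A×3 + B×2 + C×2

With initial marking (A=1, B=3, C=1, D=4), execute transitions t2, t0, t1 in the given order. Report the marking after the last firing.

(A=1, B=0, C=0, D=7)

step 1: fire t2:  (A=1, B=3, C=1, D=4) → (A=1, B=3, C=0, D=7)
step 2: fire t0:  (A=1, B=3, C=0, D=7) → (A=2, B=0, C=0, D=10)
step 3: fire t1:  (A=2, B=0, C=0, D=10) → (A=1, B=0, C=0, D=7)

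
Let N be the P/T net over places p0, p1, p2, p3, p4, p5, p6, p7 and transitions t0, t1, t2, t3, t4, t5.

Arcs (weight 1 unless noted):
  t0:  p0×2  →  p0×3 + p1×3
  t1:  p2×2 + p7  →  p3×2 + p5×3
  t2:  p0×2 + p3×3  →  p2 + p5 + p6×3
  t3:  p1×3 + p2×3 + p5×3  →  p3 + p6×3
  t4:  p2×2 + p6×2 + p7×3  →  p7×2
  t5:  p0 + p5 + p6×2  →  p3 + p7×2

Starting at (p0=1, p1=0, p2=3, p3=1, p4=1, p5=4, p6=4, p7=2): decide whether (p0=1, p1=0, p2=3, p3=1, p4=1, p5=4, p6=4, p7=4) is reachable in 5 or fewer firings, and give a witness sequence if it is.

depth 0: 1 marking
depth 1: 3 markings reached so far
depth 2: 5 markings reached so far
depth 3: 5 markings reached so far
(frontier empty at depth 3; search complete)
target is not among the 5 markings reachable within 5 steps

NO — not reachable within 5 firings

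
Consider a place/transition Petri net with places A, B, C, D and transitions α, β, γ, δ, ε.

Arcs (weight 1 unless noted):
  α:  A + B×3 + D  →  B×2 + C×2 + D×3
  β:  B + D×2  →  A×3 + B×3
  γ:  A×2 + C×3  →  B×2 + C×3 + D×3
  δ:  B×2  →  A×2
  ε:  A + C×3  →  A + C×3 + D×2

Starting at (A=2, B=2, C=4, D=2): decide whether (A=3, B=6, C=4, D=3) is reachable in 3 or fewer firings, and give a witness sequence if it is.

YES — reachable via ⟨β, γ⟩ (2 firings)

step 1: fire β:  (A=2, B=2, C=4, D=2) → (A=5, B=4, C=4, D=0)
step 2: fire γ:  (A=5, B=4, C=4, D=0) → (A=3, B=6, C=4, D=3)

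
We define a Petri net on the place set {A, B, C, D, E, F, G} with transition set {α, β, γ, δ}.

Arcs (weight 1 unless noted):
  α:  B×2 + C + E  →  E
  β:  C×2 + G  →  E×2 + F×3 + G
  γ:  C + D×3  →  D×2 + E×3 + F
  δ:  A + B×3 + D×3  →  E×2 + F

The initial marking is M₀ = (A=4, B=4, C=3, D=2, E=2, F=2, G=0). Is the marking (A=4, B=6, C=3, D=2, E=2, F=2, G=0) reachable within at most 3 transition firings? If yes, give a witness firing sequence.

depth 0: 1 marking
depth 1: 2 markings reached so far
depth 2: 3 markings reached so far
depth 3: 3 markings reached so far
(frontier empty at depth 3; search complete)
target is not among the 3 markings reachable within 3 steps

NO — not reachable within 3 firings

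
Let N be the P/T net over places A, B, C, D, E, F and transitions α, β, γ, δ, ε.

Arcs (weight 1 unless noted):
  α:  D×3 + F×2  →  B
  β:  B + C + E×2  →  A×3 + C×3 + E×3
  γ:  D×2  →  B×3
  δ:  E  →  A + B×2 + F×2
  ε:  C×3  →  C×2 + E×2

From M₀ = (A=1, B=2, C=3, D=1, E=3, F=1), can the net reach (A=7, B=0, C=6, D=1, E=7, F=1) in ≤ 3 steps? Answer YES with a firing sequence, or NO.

YES — reachable via ⟨β, β, ε⟩ (3 firings)

step 1: fire β:  (A=1, B=2, C=3, D=1, E=3, F=1) → (A=4, B=1, C=5, D=1, E=4, F=1)
step 2: fire β:  (A=4, B=1, C=5, D=1, E=4, F=1) → (A=7, B=0, C=7, D=1, E=5, F=1)
step 3: fire ε:  (A=7, B=0, C=7, D=1, E=5, F=1) → (A=7, B=0, C=6, D=1, E=7, F=1)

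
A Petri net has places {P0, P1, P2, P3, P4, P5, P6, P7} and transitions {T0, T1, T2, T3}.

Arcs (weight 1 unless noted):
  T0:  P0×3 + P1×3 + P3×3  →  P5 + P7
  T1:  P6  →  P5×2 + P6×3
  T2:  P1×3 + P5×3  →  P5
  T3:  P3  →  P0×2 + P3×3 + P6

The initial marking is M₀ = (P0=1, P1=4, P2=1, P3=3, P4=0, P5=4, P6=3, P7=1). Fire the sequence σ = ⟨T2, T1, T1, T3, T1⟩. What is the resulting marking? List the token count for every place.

(P0=3, P1=1, P2=1, P3=5, P4=0, P5=8, P6=10, P7=1)

step 1: fire T2:  (P0=1, P1=4, P2=1, P3=3, P4=0, P5=4, P6=3, P7=1) → (P0=1, P1=1, P2=1, P3=3, P4=0, P5=2, P6=3, P7=1)
step 2: fire T1:  (P0=1, P1=1, P2=1, P3=3, P4=0, P5=2, P6=3, P7=1) → (P0=1, P1=1, P2=1, P3=3, P4=0, P5=4, P6=5, P7=1)
step 3: fire T1:  (P0=1, P1=1, P2=1, P3=3, P4=0, P5=4, P6=5, P7=1) → (P0=1, P1=1, P2=1, P3=3, P4=0, P5=6, P6=7, P7=1)
step 4: fire T3:  (P0=1, P1=1, P2=1, P3=3, P4=0, P5=6, P6=7, P7=1) → (P0=3, P1=1, P2=1, P3=5, P4=0, P5=6, P6=8, P7=1)
step 5: fire T1:  (P0=3, P1=1, P2=1, P3=5, P4=0, P5=6, P6=8, P7=1) → (P0=3, P1=1, P2=1, P3=5, P4=0, P5=8, P6=10, P7=1)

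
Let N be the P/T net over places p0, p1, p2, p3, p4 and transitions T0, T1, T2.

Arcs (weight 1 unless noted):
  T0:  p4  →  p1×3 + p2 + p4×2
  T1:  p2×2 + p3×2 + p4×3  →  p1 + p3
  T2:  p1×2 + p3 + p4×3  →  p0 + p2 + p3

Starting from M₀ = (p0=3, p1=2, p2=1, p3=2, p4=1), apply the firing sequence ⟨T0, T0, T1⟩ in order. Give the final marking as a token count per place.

(p0=3, p1=9, p2=1, p3=1, p4=0)

step 1: fire T0:  (p0=3, p1=2, p2=1, p3=2, p4=1) → (p0=3, p1=5, p2=2, p3=2, p4=2)
step 2: fire T0:  (p0=3, p1=5, p2=2, p3=2, p4=2) → (p0=3, p1=8, p2=3, p3=2, p4=3)
step 3: fire T1:  (p0=3, p1=8, p2=3, p3=2, p4=3) → (p0=3, p1=9, p2=1, p3=1, p4=0)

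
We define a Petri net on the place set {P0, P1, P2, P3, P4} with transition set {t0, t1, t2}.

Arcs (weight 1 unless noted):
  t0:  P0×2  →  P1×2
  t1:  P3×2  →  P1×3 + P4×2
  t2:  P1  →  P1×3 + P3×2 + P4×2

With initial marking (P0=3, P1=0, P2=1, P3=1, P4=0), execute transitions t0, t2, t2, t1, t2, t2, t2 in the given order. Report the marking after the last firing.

(P0=1, P1=15, P2=1, P3=9, P4=12)

step 1: fire t0:  (P0=3, P1=0, P2=1, P3=1, P4=0) → (P0=1, P1=2, P2=1, P3=1, P4=0)
step 2: fire t2:  (P0=1, P1=2, P2=1, P3=1, P4=0) → (P0=1, P1=4, P2=1, P3=3, P4=2)
step 3: fire t2:  (P0=1, P1=4, P2=1, P3=3, P4=2) → (P0=1, P1=6, P2=1, P3=5, P4=4)
step 4: fire t1:  (P0=1, P1=6, P2=1, P3=5, P4=4) → (P0=1, P1=9, P2=1, P3=3, P4=6)
step 5: fire t2:  (P0=1, P1=9, P2=1, P3=3, P4=6) → (P0=1, P1=11, P2=1, P3=5, P4=8)
step 6: fire t2:  (P0=1, P1=11, P2=1, P3=5, P4=8) → (P0=1, P1=13, P2=1, P3=7, P4=10)
step 7: fire t2:  (P0=1, P1=13, P2=1, P3=7, P4=10) → (P0=1, P1=15, P2=1, P3=9, P4=12)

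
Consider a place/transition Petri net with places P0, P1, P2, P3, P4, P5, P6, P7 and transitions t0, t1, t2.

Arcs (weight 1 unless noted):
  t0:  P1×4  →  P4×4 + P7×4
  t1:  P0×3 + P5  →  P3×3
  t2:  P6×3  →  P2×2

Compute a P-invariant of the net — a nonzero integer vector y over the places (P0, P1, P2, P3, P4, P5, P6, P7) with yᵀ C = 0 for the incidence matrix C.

y = (P0:1, P1:0, P2:0, P3:1, P4:0, P5:0, P6:0, P7:0)

Incidence matrix C (rows=places, cols=transitions):
       t0   t1   t2
   P0   0   -3    0
   P1  -4    0    0
   P2   0    0    2
   P3   0    3    0
   P4   4    0    0
   P5   0   -1    0
   P6   0    0   -3
   P7   4    0    0

Candidate y = [1, 0, 0, 1, 0, 0, 0, 0]; check y·C column-wise:
  col t0: 1·0 + 0·-4 + 1·0 + 0·4 + 0·4 = 0
  col t1: 1·-3 + 1·3 + 0·-1 = 0
  col t2: 1·0 + 0·2 + 1·0 + 0·-3 = 0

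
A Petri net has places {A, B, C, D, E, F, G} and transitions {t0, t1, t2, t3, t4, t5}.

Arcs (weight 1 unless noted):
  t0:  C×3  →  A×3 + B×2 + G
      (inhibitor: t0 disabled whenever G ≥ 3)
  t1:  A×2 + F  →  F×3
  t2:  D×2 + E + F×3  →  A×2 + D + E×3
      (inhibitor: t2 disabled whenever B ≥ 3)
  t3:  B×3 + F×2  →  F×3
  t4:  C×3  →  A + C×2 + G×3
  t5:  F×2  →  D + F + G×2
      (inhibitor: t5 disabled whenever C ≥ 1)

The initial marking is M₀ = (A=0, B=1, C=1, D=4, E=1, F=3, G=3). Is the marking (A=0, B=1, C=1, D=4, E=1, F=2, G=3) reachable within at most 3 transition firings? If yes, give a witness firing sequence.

NO — not reachable within 3 firings

depth 0: 1 marking
depth 1: 2 markings reached so far
depth 2: 2 markings reached so far
(frontier empty at depth 2; search complete)
target is not among the 2 markings reachable within 3 steps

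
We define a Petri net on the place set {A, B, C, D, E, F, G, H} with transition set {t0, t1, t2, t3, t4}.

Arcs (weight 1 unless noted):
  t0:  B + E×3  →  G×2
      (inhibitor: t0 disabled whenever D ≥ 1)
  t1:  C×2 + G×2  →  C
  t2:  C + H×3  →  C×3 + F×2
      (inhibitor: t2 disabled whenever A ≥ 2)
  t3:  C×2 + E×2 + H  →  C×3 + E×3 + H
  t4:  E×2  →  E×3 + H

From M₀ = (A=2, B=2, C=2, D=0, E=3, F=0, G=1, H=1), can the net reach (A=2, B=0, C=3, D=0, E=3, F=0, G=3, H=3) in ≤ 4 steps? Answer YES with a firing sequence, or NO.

NO — not reachable within 4 firings

depth 0: 1 marking
depth 1: 4 markings reached so far
depth 2: 10 markings reached so far
depth 3: 19 markings reached so far
depth 4: 31 markings reached so far
target is not among the 31 markings reachable within 4 steps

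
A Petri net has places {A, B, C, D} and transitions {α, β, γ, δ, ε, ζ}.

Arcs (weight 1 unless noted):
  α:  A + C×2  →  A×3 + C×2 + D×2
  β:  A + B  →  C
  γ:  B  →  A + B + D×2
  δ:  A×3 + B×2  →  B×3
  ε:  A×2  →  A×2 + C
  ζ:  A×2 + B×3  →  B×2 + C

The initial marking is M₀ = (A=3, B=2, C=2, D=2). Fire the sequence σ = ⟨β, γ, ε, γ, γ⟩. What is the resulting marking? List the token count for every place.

(A=5, B=1, C=4, D=8)

step 1: fire β:  (A=3, B=2, C=2, D=2) → (A=2, B=1, C=3, D=2)
step 2: fire γ:  (A=2, B=1, C=3, D=2) → (A=3, B=1, C=3, D=4)
step 3: fire ε:  (A=3, B=1, C=3, D=4) → (A=3, B=1, C=4, D=4)
step 4: fire γ:  (A=3, B=1, C=4, D=4) → (A=4, B=1, C=4, D=6)
step 5: fire γ:  (A=4, B=1, C=4, D=6) → (A=5, B=1, C=4, D=8)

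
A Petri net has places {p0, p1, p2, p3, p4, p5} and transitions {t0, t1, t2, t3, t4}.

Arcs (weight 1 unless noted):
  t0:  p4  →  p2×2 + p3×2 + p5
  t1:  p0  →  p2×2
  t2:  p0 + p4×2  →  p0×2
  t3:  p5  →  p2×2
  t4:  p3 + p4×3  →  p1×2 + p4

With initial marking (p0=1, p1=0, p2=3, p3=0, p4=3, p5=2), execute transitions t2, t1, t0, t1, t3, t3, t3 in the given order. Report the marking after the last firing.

(p0=0, p1=0, p2=15, p3=2, p4=0, p5=0)

step 1: fire t2:  (p0=1, p1=0, p2=3, p3=0, p4=3, p5=2) → (p0=2, p1=0, p2=3, p3=0, p4=1, p5=2)
step 2: fire t1:  (p0=2, p1=0, p2=3, p3=0, p4=1, p5=2) → (p0=1, p1=0, p2=5, p3=0, p4=1, p5=2)
step 3: fire t0:  (p0=1, p1=0, p2=5, p3=0, p4=1, p5=2) → (p0=1, p1=0, p2=7, p3=2, p4=0, p5=3)
step 4: fire t1:  (p0=1, p1=0, p2=7, p3=2, p4=0, p5=3) → (p0=0, p1=0, p2=9, p3=2, p4=0, p5=3)
step 5: fire t3:  (p0=0, p1=0, p2=9, p3=2, p4=0, p5=3) → (p0=0, p1=0, p2=11, p3=2, p4=0, p5=2)
step 6: fire t3:  (p0=0, p1=0, p2=11, p3=2, p4=0, p5=2) → (p0=0, p1=0, p2=13, p3=2, p4=0, p5=1)
step 7: fire t3:  (p0=0, p1=0, p2=13, p3=2, p4=0, p5=1) → (p0=0, p1=0, p2=15, p3=2, p4=0, p5=0)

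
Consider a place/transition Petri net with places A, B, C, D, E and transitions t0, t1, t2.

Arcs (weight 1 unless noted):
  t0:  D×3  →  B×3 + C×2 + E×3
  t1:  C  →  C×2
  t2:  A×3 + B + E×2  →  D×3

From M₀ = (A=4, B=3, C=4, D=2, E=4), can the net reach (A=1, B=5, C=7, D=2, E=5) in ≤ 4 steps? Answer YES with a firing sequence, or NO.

YES — reachable via ⟨t1, t2, t0⟩ (3 firings)

step 1: fire t1:  (A=4, B=3, C=4, D=2, E=4) → (A=4, B=3, C=5, D=2, E=4)
step 2: fire t2:  (A=4, B=3, C=5, D=2, E=4) → (A=1, B=2, C=5, D=5, E=2)
step 3: fire t0:  (A=1, B=2, C=5, D=5, E=2) → (A=1, B=5, C=7, D=2, E=5)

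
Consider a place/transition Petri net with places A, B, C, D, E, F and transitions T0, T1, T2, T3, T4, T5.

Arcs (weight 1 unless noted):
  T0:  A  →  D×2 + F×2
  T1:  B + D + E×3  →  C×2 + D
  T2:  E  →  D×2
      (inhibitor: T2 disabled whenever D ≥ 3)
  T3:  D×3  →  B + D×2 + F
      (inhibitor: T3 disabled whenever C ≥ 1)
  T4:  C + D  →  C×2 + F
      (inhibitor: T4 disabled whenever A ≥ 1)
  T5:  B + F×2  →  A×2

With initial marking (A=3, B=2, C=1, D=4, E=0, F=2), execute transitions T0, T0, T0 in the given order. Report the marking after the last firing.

step 1: fire T0:  (A=3, B=2, C=1, D=4, E=0, F=2) → (A=2, B=2, C=1, D=6, E=0, F=4)
step 2: fire T0:  (A=2, B=2, C=1, D=6, E=0, F=4) → (A=1, B=2, C=1, D=8, E=0, F=6)
step 3: fire T0:  (A=1, B=2, C=1, D=8, E=0, F=6) → (A=0, B=2, C=1, D=10, E=0, F=8)

(A=0, B=2, C=1, D=10, E=0, F=8)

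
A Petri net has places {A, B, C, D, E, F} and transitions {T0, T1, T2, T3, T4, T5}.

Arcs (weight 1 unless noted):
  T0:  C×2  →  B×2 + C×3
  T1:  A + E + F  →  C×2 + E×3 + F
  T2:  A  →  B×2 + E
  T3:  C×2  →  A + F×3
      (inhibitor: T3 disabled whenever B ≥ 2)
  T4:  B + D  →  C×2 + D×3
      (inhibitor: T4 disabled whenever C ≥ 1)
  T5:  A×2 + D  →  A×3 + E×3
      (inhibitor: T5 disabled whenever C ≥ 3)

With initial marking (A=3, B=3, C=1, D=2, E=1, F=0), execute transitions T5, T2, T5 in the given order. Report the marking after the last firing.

step 1: fire T5:  (A=3, B=3, C=1, D=2, E=1, F=0) → (A=4, B=3, C=1, D=1, E=4, F=0)
step 2: fire T2:  (A=4, B=3, C=1, D=1, E=4, F=0) → (A=3, B=5, C=1, D=1, E=5, F=0)
step 3: fire T5:  (A=3, B=5, C=1, D=1, E=5, F=0) → (A=4, B=5, C=1, D=0, E=8, F=0)

(A=4, B=5, C=1, D=0, E=8, F=0)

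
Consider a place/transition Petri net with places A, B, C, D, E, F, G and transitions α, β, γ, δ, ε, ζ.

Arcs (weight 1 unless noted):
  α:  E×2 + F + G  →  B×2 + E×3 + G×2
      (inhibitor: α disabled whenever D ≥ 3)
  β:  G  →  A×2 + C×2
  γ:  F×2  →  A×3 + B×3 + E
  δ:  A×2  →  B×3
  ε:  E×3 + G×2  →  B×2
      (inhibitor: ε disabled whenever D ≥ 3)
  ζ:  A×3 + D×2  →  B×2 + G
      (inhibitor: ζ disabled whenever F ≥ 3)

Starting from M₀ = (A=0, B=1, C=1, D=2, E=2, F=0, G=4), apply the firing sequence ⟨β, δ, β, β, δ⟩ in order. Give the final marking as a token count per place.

(A=2, B=7, C=7, D=2, E=2, F=0, G=1)

step 1: fire β:  (A=0, B=1, C=1, D=2, E=2, F=0, G=4) → (A=2, B=1, C=3, D=2, E=2, F=0, G=3)
step 2: fire δ:  (A=2, B=1, C=3, D=2, E=2, F=0, G=3) → (A=0, B=4, C=3, D=2, E=2, F=0, G=3)
step 3: fire β:  (A=0, B=4, C=3, D=2, E=2, F=0, G=3) → (A=2, B=4, C=5, D=2, E=2, F=0, G=2)
step 4: fire β:  (A=2, B=4, C=5, D=2, E=2, F=0, G=2) → (A=4, B=4, C=7, D=2, E=2, F=0, G=1)
step 5: fire δ:  (A=4, B=4, C=7, D=2, E=2, F=0, G=1) → (A=2, B=7, C=7, D=2, E=2, F=0, G=1)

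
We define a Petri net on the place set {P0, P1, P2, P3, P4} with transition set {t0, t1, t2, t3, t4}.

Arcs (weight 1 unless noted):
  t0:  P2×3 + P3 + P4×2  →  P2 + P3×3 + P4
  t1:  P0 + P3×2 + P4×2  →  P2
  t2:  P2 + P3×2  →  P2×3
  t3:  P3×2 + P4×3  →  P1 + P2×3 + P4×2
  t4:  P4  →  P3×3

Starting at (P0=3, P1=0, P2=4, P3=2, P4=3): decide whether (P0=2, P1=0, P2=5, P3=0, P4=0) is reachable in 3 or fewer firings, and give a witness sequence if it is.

step 1: fire t0:  (P0=3, P1=0, P2=4, P3=2, P4=3) → (P0=3, P1=0, P2=2, P3=4, P4=2)
step 2: fire t1:  (P0=3, P1=0, P2=2, P3=4, P4=2) → (P0=2, P1=0, P2=3, P3=2, P4=0)
step 3: fire t2:  (P0=2, P1=0, P2=3, P3=2, P4=0) → (P0=2, P1=0, P2=5, P3=0, P4=0)

YES — reachable via ⟨t0, t1, t2⟩ (3 firings)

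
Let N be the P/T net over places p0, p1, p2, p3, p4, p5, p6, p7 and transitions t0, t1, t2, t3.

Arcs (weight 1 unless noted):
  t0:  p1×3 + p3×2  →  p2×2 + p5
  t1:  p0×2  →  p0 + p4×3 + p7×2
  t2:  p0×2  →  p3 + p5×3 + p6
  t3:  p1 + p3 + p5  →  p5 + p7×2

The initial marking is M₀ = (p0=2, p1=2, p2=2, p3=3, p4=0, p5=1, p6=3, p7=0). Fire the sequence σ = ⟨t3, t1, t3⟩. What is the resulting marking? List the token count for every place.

step 1: fire t3:  (p0=2, p1=2, p2=2, p3=3, p4=0, p5=1, p6=3, p7=0) → (p0=2, p1=1, p2=2, p3=2, p4=0, p5=1, p6=3, p7=2)
step 2: fire t1:  (p0=2, p1=1, p2=2, p3=2, p4=0, p5=1, p6=3, p7=2) → (p0=1, p1=1, p2=2, p3=2, p4=3, p5=1, p6=3, p7=4)
step 3: fire t3:  (p0=1, p1=1, p2=2, p3=2, p4=3, p5=1, p6=3, p7=4) → (p0=1, p1=0, p2=2, p3=1, p4=3, p5=1, p6=3, p7=6)

(p0=1, p1=0, p2=2, p3=1, p4=3, p5=1, p6=3, p7=6)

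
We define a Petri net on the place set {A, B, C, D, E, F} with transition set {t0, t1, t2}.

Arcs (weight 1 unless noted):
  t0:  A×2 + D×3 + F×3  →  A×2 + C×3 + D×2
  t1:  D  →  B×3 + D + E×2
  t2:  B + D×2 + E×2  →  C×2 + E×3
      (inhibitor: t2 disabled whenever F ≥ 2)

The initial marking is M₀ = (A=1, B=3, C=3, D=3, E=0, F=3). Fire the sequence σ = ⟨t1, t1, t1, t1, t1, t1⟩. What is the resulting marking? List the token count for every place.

step 1: fire t1:  (A=1, B=3, C=3, D=3, E=0, F=3) → (A=1, B=6, C=3, D=3, E=2, F=3)
step 2: fire t1:  (A=1, B=6, C=3, D=3, E=2, F=3) → (A=1, B=9, C=3, D=3, E=4, F=3)
step 3: fire t1:  (A=1, B=9, C=3, D=3, E=4, F=3) → (A=1, B=12, C=3, D=3, E=6, F=3)
step 4: fire t1:  (A=1, B=12, C=3, D=3, E=6, F=3) → (A=1, B=15, C=3, D=3, E=8, F=3)
step 5: fire t1:  (A=1, B=15, C=3, D=3, E=8, F=3) → (A=1, B=18, C=3, D=3, E=10, F=3)
step 6: fire t1:  (A=1, B=18, C=3, D=3, E=10, F=3) → (A=1, B=21, C=3, D=3, E=12, F=3)

(A=1, B=21, C=3, D=3, E=12, F=3)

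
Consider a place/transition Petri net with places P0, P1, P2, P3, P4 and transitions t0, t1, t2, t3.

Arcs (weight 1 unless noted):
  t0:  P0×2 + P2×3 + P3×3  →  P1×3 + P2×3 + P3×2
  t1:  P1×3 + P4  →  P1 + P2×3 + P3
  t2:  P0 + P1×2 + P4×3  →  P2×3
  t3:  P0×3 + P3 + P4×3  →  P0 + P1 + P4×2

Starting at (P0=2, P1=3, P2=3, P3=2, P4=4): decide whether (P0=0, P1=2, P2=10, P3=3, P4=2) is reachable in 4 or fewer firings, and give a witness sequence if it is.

NO — not reachable within 4 firings

depth 0: 1 marking
depth 1: 3 markings reached so far
depth 2: 4 markings reached so far
depth 3: 5 markings reached so far
depth 4: 5 markings reached so far
(frontier empty at depth 4; search complete)
target is not among the 5 markings reachable within 4 steps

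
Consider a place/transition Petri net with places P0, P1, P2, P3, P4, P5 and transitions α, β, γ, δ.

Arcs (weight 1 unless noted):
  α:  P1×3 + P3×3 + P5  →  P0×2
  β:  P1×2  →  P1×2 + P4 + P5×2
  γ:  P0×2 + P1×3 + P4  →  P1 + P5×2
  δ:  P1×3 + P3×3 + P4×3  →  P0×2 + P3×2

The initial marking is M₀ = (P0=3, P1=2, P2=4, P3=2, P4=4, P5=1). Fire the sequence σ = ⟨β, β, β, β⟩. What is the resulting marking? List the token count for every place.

(P0=3, P1=2, P2=4, P3=2, P4=8, P5=9)

step 1: fire β:  (P0=3, P1=2, P2=4, P3=2, P4=4, P5=1) → (P0=3, P1=2, P2=4, P3=2, P4=5, P5=3)
step 2: fire β:  (P0=3, P1=2, P2=4, P3=2, P4=5, P5=3) → (P0=3, P1=2, P2=4, P3=2, P4=6, P5=5)
step 3: fire β:  (P0=3, P1=2, P2=4, P3=2, P4=6, P5=5) → (P0=3, P1=2, P2=4, P3=2, P4=7, P5=7)
step 4: fire β:  (P0=3, P1=2, P2=4, P3=2, P4=7, P5=7) → (P0=3, P1=2, P2=4, P3=2, P4=8, P5=9)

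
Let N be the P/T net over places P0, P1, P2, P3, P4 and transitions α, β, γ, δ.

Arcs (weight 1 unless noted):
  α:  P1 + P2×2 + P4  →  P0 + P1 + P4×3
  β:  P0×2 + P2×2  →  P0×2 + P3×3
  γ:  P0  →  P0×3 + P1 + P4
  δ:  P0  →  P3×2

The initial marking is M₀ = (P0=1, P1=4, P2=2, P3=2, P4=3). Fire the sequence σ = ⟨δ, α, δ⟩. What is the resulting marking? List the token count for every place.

(P0=0, P1=4, P2=0, P3=6, P4=5)

step 1: fire δ:  (P0=1, P1=4, P2=2, P3=2, P4=3) → (P0=0, P1=4, P2=2, P3=4, P4=3)
step 2: fire α:  (P0=0, P1=4, P2=2, P3=4, P4=3) → (P0=1, P1=4, P2=0, P3=4, P4=5)
step 3: fire δ:  (P0=1, P1=4, P2=0, P3=4, P4=5) → (P0=0, P1=4, P2=0, P3=6, P4=5)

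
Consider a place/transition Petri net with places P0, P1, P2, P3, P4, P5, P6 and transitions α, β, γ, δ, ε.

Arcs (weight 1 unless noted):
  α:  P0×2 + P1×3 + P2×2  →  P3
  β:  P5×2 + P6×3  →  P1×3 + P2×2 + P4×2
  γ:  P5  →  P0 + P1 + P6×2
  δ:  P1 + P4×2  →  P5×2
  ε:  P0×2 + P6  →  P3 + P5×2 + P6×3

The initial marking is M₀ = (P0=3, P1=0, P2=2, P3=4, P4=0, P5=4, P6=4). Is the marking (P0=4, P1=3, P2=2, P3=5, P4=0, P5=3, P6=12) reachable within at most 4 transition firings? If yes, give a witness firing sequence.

YES — reachable via ⟨γ, γ, γ, ε⟩ (4 firings)

step 1: fire γ:  (P0=3, P1=0, P2=2, P3=4, P4=0, P5=4, P6=4) → (P0=4, P1=1, P2=2, P3=4, P4=0, P5=3, P6=6)
step 2: fire γ:  (P0=4, P1=1, P2=2, P3=4, P4=0, P5=3, P6=6) → (P0=5, P1=2, P2=2, P3=4, P4=0, P5=2, P6=8)
step 3: fire γ:  (P0=5, P1=2, P2=2, P3=4, P4=0, P5=2, P6=8) → (P0=6, P1=3, P2=2, P3=4, P4=0, P5=1, P6=10)
step 4: fire ε:  (P0=6, P1=3, P2=2, P3=4, P4=0, P5=1, P6=10) → (P0=4, P1=3, P2=2, P3=5, P4=0, P5=3, P6=12)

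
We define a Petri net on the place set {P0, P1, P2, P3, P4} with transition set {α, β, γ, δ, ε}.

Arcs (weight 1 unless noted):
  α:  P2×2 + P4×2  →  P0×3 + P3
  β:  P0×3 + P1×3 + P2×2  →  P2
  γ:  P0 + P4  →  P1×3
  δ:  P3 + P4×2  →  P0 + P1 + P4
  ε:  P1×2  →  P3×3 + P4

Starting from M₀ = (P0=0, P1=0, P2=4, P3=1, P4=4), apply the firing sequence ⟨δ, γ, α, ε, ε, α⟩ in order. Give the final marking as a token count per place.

step 1: fire δ:  (P0=0, P1=0, P2=4, P3=1, P4=4) → (P0=1, P1=1, P2=4, P3=0, P4=3)
step 2: fire γ:  (P0=1, P1=1, P2=4, P3=0, P4=3) → (P0=0, P1=4, P2=4, P3=0, P4=2)
step 3: fire α:  (P0=0, P1=4, P2=4, P3=0, P4=2) → (P0=3, P1=4, P2=2, P3=1, P4=0)
step 4: fire ε:  (P0=3, P1=4, P2=2, P3=1, P4=0) → (P0=3, P1=2, P2=2, P3=4, P4=1)
step 5: fire ε:  (P0=3, P1=2, P2=2, P3=4, P4=1) → (P0=3, P1=0, P2=2, P3=7, P4=2)
step 6: fire α:  (P0=3, P1=0, P2=2, P3=7, P4=2) → (P0=6, P1=0, P2=0, P3=8, P4=0)

(P0=6, P1=0, P2=0, P3=8, P4=0)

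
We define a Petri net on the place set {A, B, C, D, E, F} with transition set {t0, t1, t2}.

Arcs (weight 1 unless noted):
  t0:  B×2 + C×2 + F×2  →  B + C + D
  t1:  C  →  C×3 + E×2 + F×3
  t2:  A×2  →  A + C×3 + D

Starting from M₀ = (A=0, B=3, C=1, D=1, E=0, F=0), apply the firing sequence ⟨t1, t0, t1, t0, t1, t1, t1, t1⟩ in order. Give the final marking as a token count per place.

step 1: fire t1:  (A=0, B=3, C=1, D=1, E=0, F=0) → (A=0, B=3, C=3, D=1, E=2, F=3)
step 2: fire t0:  (A=0, B=3, C=3, D=1, E=2, F=3) → (A=0, B=2, C=2, D=2, E=2, F=1)
step 3: fire t1:  (A=0, B=2, C=2, D=2, E=2, F=1) → (A=0, B=2, C=4, D=2, E=4, F=4)
step 4: fire t0:  (A=0, B=2, C=4, D=2, E=4, F=4) → (A=0, B=1, C=3, D=3, E=4, F=2)
step 5: fire t1:  (A=0, B=1, C=3, D=3, E=4, F=2) → (A=0, B=1, C=5, D=3, E=6, F=5)
step 6: fire t1:  (A=0, B=1, C=5, D=3, E=6, F=5) → (A=0, B=1, C=7, D=3, E=8, F=8)
step 7: fire t1:  (A=0, B=1, C=7, D=3, E=8, F=8) → (A=0, B=1, C=9, D=3, E=10, F=11)
step 8: fire t1:  (A=0, B=1, C=9, D=3, E=10, F=11) → (A=0, B=1, C=11, D=3, E=12, F=14)

(A=0, B=1, C=11, D=3, E=12, F=14)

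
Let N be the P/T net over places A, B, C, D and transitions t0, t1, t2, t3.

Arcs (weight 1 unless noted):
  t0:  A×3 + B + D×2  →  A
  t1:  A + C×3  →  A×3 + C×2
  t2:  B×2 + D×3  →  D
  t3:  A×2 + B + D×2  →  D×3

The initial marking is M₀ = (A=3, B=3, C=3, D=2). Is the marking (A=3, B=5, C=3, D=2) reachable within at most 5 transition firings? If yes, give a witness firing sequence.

NO — not reachable within 5 firings

depth 0: 1 marking
depth 1: 4 markings reached so far
depth 2: 7 markings reached so far
depth 3: 10 markings reached so far
depth 4: 10 markings reached so far
(frontier empty at depth 4; search complete)
target is not among the 10 markings reachable within 5 steps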